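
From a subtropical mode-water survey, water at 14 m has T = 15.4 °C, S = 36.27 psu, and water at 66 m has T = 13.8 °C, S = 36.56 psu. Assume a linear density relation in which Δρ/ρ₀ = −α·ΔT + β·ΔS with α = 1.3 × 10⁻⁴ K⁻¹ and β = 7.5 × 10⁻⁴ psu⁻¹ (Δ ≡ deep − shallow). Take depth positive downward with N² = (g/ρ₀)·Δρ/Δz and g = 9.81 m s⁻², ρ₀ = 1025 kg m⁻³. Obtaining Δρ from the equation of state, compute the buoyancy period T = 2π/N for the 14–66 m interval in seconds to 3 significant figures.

701 s

ΔT = -1.6 K, ΔS = +0.29 psu (deep − shallow).
Δρ/ρ₀ = −αΔT + βΔS = 2.08 × 10⁻⁴ + 2.175 × 10⁻⁴ = 4.255 × 10⁻⁴, so Δρ ≈ 0.4361 kg m⁻³.
N² = (g/ρ₀)·Δρ/Δz = g·(Δρ/ρ₀)/Δz = 9.81 × 4.255 × 10⁻⁴ / 52 = 8.0272 × 10⁻⁵ s⁻².
N = √(8.0272 × 10⁻⁵) = 8.9595 × 10⁻³ rad s⁻¹ → T = 2π/N = 701.29 s ≈ 701 s.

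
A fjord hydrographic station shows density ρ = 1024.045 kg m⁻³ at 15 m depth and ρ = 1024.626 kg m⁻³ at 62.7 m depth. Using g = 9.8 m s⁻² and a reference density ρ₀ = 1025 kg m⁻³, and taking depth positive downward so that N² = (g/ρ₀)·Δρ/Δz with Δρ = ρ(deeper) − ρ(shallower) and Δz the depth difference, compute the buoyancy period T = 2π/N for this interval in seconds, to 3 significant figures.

582 s

Δρ = 1024.626 − 1024.045 = 0.581 kg m⁻³ over Δz = 62.7 − 15 = 47.7 m.
N² = (9.8/1025) × (0.581/47.7) = 1.1646 × 10⁻⁴ s⁻².
N = √(1.1646 × 10⁻⁴) = 0.010792 rad s⁻¹, so T = 2π/N = 582.21 s ≈ 582 s.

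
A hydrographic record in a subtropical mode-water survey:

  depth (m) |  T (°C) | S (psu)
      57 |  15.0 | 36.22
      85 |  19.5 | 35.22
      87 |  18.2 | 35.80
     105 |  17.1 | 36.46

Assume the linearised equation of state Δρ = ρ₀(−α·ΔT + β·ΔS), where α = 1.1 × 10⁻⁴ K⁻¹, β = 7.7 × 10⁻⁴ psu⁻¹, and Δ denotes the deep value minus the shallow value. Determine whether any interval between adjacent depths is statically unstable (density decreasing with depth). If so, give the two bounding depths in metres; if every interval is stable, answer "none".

Evaluate Δρ/ρ₀ = −αΔT + βΔS across each adjacent pair:
  57–85 m: −αΔT+βΔS = −(1.1 × 10⁻⁴)(+4.5)+(7.7 × 10⁻⁴)(-1.00) = -1.3 × 10⁻³ → UNSTABLE
  85–87 m: −αΔT+βΔS = −(1.1 × 10⁻⁴)(-1.3)+(7.7 × 10⁻⁴)(+0.58) = 5.9 × 10⁻⁴ → stable
  87–105 m: −αΔT+βΔS = −(1.1 × 10⁻⁴)(-1.1)+(7.7 × 10⁻⁴)(+0.66) = 6.3 × 10⁻⁴ → stable
The 57–85 m interval has Δρ < 0: lighter water underlies denser water.

57–85 m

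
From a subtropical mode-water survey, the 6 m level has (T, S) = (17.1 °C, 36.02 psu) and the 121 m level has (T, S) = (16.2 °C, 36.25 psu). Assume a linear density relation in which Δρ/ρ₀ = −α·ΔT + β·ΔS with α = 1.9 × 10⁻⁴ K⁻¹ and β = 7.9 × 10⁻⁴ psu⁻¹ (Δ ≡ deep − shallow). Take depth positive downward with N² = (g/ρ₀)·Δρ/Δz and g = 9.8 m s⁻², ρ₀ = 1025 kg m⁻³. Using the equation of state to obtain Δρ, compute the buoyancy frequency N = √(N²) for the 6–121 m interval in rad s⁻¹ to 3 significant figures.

ΔT = -0.9 K, ΔS = +0.23 psu (deep − shallow).
Δρ/ρ₀ = −αΔT + βΔS = 1.71 × 10⁻⁴ + 1.817 × 10⁻⁴ = 3.527 × 10⁻⁴, so Δρ ≈ 0.3615 kg m⁻³.
N² = (g/ρ₀)·Δρ/Δz = g·(Δρ/ρ₀)/Δz = 9.8 × 3.527 × 10⁻⁴ / 115 = 3.0056 × 10⁻⁵ s⁻².
N = √(3.0056 × 10⁻⁵) = 5.4823 × 10⁻³ rad s⁻¹ ≈ 5.48 × 10⁻³ rad s⁻¹.

5.48 × 10⁻³ rad s⁻¹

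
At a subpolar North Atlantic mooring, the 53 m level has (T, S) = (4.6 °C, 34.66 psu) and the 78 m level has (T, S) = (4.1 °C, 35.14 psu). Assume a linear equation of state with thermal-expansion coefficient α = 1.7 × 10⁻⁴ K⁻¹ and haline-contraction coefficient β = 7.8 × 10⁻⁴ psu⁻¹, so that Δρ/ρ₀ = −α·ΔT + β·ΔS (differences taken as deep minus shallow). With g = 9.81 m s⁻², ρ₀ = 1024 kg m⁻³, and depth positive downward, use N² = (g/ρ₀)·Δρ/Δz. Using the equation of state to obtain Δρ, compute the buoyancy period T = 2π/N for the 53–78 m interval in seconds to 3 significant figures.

ΔT = -0.5 K, ΔS = +0.48 psu (deep − shallow).
Δρ/ρ₀ = −αΔT + βΔS = 8.50 × 10⁻⁵ + 3.744 × 10⁻⁴ = 4.594 × 10⁻⁴, so Δρ ≈ 0.4704 kg m⁻³.
N² = (g/ρ₀)·Δρ/Δz = g·(Δρ/ρ₀)/Δz = 9.81 × 4.594 × 10⁻⁴ / 25 = 1.8027 × 10⁻⁴ s⁻².
N = √(1.8027 × 10⁻⁴) = 0.013426 rad s⁻¹ → T = 2π/N = 467.99 s ≈ 468 s.

468 s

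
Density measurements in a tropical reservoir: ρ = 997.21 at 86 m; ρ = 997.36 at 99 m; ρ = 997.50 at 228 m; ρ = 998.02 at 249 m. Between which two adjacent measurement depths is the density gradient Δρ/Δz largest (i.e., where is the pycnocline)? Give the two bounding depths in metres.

Compute the density gradient over each adjacent pair:
  86–99 m: Δρ/Δz = 0.15/13 = 0.012 kg m⁻⁴
  99–228 m: Δρ/Δz = 0.14/129 = 1.1 × 10⁻³ kg m⁻⁴
  228–249 m: Δρ/Δz = 0.52/21 = 0.025 kg m⁻⁴
The largest gradient is in the 228–249 m interval — the pycnocline.

228–249 m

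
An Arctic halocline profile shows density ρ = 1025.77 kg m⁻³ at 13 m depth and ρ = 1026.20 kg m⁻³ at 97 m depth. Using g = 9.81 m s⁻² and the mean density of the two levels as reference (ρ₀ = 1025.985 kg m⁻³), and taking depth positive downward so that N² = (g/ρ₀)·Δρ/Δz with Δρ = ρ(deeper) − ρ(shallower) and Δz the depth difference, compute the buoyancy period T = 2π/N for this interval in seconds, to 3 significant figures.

Δρ = 1026.20 − 1025.77 = 0.43 kg m⁻³ over Δz = 97 − 13 = 84 m.
N² = (9.81/1025.985) × (0.43/84) = 4.8946 × 10⁻⁵ s⁻².
N = √(4.8946 × 10⁻⁵) = 6.9961 × 10⁻³ rad s⁻¹, so T = 2π/N = 898.10 s ≈ 898 s.

898 s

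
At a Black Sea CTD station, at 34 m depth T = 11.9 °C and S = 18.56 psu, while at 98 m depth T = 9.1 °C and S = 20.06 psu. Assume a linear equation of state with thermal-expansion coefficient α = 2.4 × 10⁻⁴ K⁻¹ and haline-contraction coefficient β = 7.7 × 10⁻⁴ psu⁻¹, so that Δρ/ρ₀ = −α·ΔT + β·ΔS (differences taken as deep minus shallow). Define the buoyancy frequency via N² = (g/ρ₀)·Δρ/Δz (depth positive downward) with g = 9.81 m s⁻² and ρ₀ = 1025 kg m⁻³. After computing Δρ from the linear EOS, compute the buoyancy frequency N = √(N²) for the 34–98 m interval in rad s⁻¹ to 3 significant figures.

0.0167 rad s⁻¹

ΔT = -2.8 K, ΔS = +1.50 psu (deep − shallow).
Δρ/ρ₀ = −αΔT + βΔS = 6.72 × 10⁻⁴ + 1.155 × 10⁻³ = 1.827 × 10⁻³, so Δρ ≈ 1.873 kg m⁻³.
N² = (g/ρ₀)·Δρ/Δz = g·(Δρ/ρ₀)/Δz = 9.81 × 1.827 × 10⁻³ / 64 = 2.8004 × 10⁻⁴ s⁻².
N = √(2.8004 × 10⁻⁴) = 0.016734 rad s⁻¹ ≈ 0.0167 rad s⁻¹.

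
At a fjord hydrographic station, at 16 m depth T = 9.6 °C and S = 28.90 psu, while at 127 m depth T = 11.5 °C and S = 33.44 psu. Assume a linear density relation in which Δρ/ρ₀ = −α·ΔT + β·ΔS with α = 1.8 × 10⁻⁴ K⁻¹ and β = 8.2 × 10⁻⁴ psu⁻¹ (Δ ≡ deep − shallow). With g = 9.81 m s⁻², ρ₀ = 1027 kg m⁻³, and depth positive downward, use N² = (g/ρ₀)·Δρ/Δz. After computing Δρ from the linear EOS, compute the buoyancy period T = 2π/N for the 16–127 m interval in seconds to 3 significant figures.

363 s

ΔT = +1.9 K, ΔS = +4.54 psu (deep − shallow).
Δρ/ρ₀ = −αΔT + βΔS = -3.42 × 10⁻⁴ + 3.7228 × 10⁻³ = 3.3808 × 10⁻³, so Δρ ≈ 3.472 kg m⁻³.
N² = (g/ρ₀)·Δρ/Δz = g·(Δρ/ρ₀)/Δz = 9.81 × 3.3808 × 10⁻³ / 111 = 2.9879 × 10⁻⁴ s⁻².
N = √(2.9879 × 10⁻⁴) = 0.017286 rad s⁻¹ → T = 2π/N = 363.48 s ≈ 363 s.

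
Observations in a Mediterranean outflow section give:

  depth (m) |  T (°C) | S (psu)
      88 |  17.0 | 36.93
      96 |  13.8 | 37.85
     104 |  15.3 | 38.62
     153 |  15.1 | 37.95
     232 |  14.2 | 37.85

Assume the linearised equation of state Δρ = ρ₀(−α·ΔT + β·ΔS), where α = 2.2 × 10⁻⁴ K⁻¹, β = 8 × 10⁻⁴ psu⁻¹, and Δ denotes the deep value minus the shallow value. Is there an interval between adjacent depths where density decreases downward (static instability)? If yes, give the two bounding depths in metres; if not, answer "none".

104–153 m

Evaluate Δρ/ρ₀ = −αΔT + βΔS across each adjacent pair:
  88–96 m: −αΔT+βΔS = −(2.2 × 10⁻⁴)(-3.2)+(8 × 10⁻⁴)(+0.92) = 1.4 × 10⁻³ → stable
  96–104 m: −αΔT+βΔS = −(2.2 × 10⁻⁴)(+1.5)+(8 × 10⁻⁴)(+0.77) = 2.9 × 10⁻⁴ → stable
  104–153 m: −αΔT+βΔS = −(2.2 × 10⁻⁴)(-0.2)+(8 × 10⁻⁴)(-0.67) = -4.9 × 10⁻⁴ → UNSTABLE
  153–232 m: −αΔT+βΔS = −(2.2 × 10⁻⁴)(-0.9)+(8 × 10⁻⁴)(-0.10) = 1.2 × 10⁻⁴ → stable
The 104–153 m interval has Δρ < 0: lighter water underlies denser water.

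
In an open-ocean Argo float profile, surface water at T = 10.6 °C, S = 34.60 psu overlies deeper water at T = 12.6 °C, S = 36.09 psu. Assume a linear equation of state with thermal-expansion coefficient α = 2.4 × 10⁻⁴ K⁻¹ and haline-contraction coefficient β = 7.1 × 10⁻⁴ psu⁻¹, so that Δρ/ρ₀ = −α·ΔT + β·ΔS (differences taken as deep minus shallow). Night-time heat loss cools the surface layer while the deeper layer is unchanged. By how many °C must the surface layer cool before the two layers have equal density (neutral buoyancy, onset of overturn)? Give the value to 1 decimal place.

2.4 °C

Neutral buoyancy requires Δρ = 0, i.e. −α(T_deep − T_surf′) + β(S_deep − S_surf) = 0.
T_surf′ = T_deep − (β/α)·ΔS = 12.6 − (7.1 × 10⁻⁴/2.4 × 10⁻⁴)·(+1.49) = 8.192 °C.
Cooling required: 10.6 − (8.192) = 2.408 °C.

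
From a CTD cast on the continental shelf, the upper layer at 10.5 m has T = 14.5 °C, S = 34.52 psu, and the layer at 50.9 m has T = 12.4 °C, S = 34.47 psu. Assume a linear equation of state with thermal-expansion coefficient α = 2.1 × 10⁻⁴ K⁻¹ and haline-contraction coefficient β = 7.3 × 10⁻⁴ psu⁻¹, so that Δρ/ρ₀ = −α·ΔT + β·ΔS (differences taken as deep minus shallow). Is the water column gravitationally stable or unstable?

ΔT = 12.4 − 14.5 = -2.1 K and ΔS = 34.47 − 34.52 = -0.05 psu (deep − shallow).
−αΔT = 4.41 × 10⁻⁴; βΔS = -3.65 × 10⁻⁵; sum Δρ/ρ₀ = 4.045 × 10⁻⁴.
Δρ/ρ₀ > 0, so Δρ > 0: deeper water is denser → statically stable.

stable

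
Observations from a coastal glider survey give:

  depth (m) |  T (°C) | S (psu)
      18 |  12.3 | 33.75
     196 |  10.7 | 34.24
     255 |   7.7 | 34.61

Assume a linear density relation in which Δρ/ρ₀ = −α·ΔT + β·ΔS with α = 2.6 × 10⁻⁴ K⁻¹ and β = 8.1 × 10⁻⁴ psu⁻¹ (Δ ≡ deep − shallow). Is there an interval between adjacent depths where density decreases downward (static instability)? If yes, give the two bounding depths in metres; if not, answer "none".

none

Evaluate Δρ/ρ₀ = −αΔT + βΔS across each adjacent pair:
  18–196 m: −αΔT+βΔS = −(2.6 × 10⁻⁴)(-1.6)+(8.1 × 10⁻⁴)(+0.49) = 8.1 × 10⁻⁴ → stable
  196–255 m: −αΔT+βΔS = −(2.6 × 10⁻⁴)(-3.0)+(8.1 × 10⁻⁴)(+0.37) = 1.1 × 10⁻³ → stable
Every interval has Δρ > 0: the column is stably stratified throughout.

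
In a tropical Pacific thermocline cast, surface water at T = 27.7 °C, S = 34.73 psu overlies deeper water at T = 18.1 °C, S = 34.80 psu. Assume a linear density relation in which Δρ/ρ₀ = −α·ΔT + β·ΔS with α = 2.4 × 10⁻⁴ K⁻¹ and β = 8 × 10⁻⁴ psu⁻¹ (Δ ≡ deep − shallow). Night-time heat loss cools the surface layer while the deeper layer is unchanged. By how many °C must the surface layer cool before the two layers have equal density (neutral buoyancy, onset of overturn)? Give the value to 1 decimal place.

9.8 °C

Neutral buoyancy requires Δρ = 0, i.e. −α(T_deep − T_surf′) + β(S_deep − S_surf) = 0.
T_surf′ = T_deep − (β/α)·ΔS = 18.1 − (8 × 10⁻⁴/2.4 × 10⁻⁴)·(+0.07) = 17.867 °C.
Cooling required: 27.7 − (17.867) = 9.833 °C.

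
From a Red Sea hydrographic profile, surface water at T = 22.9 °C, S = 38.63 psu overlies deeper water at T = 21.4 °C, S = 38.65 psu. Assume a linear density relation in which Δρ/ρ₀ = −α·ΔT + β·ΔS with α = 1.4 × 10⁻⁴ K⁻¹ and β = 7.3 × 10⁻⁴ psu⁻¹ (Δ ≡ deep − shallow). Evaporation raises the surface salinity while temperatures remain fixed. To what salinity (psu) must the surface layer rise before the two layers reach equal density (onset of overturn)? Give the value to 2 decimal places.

Neutral buoyancy requires −α(T_deep − T_surf) + β(S_deep − S_surf′) = 0.
S_surf′ = S_deep − (α/β)·ΔT = 38.65 − (1.4 × 10⁻⁴/7.3 × 10⁻⁴)·(-1.5) = 38.9377 psu.
Increase required: 38.9377 − 38.63 = 0.3077 psu.

38.94 psu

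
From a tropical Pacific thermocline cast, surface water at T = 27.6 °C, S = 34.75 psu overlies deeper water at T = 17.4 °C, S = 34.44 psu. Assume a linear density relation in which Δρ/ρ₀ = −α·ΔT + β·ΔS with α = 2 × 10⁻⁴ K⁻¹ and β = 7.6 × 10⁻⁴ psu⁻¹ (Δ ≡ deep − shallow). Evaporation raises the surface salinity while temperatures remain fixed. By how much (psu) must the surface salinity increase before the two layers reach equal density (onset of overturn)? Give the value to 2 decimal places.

Neutral buoyancy requires −α(T_deep − T_surf) + β(S_deep − S_surf′) = 0.
S_surf′ = S_deep − (α/β)·ΔT = 34.44 − (2 × 10⁻⁴/7.6 × 10⁻⁴)·(-10.2) = 37.1242 psu.
Increase required: 37.1242 − 34.75 = 2.3742 psu.

2.37 psu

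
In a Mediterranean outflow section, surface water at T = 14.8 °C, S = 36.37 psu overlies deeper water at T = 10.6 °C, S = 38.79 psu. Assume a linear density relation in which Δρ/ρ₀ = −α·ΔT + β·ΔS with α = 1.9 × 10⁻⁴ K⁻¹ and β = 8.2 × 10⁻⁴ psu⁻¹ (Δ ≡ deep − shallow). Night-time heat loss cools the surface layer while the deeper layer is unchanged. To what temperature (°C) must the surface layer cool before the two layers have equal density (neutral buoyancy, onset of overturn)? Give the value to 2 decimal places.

Neutral buoyancy requires Δρ = 0, i.e. −α(T_deep − T_surf′) + β(S_deep − S_surf) = 0.
T_surf′ = T_deep − (β/α)·ΔS = 10.6 − (8.2 × 10⁻⁴/1.9 × 10⁻⁴)·(+2.42) = 0.1558 °C.
Cooling required: 14.8 − (0.1558) = 14.6442 °C.

0.16 °C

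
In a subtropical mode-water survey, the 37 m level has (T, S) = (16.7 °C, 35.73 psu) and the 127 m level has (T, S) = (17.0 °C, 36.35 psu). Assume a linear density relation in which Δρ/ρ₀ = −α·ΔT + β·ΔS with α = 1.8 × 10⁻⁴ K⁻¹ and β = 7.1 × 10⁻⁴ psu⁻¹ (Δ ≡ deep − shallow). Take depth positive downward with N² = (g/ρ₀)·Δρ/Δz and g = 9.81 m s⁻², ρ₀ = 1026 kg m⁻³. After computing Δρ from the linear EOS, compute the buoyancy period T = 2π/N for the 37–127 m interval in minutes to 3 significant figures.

16.1 min

ΔT = +0.3 K, ΔS = +0.62 psu (deep − shallow).
Δρ/ρ₀ = −αΔT + βΔS = -5.40 × 10⁻⁵ + 4.402 × 10⁻⁴ = 3.862 × 10⁻⁴, so Δρ ≈ 0.3962 kg m⁻³.
N² = (g/ρ₀)·Δρ/Δz = g·(Δρ/ρ₀)/Δz = 9.81 × 3.862 × 10⁻⁴ / 90 = 4.2096 × 10⁻⁵ s⁻².
N = √(4.2096 × 10⁻⁵) = 6.4881 × 10⁻³ rad s⁻¹ → T = 2π/N = 968.42 s = 16.140 min ≈ 16.1 min.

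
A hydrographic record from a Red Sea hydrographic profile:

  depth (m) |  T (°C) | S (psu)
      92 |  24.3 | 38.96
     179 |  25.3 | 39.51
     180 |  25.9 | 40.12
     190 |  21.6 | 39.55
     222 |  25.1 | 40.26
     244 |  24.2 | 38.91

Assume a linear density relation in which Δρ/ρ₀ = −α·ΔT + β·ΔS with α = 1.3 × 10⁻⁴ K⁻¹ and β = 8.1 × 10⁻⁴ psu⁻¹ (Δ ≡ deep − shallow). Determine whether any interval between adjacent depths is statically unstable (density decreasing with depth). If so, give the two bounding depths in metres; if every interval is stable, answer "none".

222–244 m

Evaluate Δρ/ρ₀ = −αΔT + βΔS across each adjacent pair:
  92–179 m: −αΔT+βΔS = −(1.3 × 10⁻⁴)(+1.0)+(8.1 × 10⁻⁴)(+0.55) = 3.2 × 10⁻⁴ → stable
  179–180 m: −αΔT+βΔS = −(1.3 × 10⁻⁴)(+0.6)+(8.1 × 10⁻⁴)(+0.61) = 4.2 × 10⁻⁴ → stable
  180–190 m: −αΔT+βΔS = −(1.3 × 10⁻⁴)(-4.3)+(8.1 × 10⁻⁴)(-0.57) = 9.7 × 10⁻⁵ → stable
  190–222 m: −αΔT+βΔS = −(1.3 × 10⁻⁴)(+3.5)+(8.1 × 10⁻⁴)(+0.71) = 1.2 × 10⁻⁴ → stable
  222–244 m: −αΔT+βΔS = −(1.3 × 10⁻⁴)(-0.9)+(8.1 × 10⁻⁴)(-1.35) = -9.8 × 10⁻⁴ → UNSTABLE
The 222–244 m interval has Δρ < 0: lighter water underlies denser water.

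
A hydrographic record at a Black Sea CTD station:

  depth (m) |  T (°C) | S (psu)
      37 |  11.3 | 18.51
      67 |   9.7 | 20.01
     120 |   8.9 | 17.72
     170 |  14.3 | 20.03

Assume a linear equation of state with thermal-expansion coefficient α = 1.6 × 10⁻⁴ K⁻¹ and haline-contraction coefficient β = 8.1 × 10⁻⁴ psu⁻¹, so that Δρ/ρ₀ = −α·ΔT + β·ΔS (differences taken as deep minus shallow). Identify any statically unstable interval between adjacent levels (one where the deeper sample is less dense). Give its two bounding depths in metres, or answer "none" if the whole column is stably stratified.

67–120 m

Evaluate Δρ/ρ₀ = −αΔT + βΔS across each adjacent pair:
  37–67 m: −αΔT+βΔS = −(1.6 × 10⁻⁴)(-1.6)+(8.1 × 10⁻⁴)(+1.50) = 1.5 × 10⁻³ → stable
  67–120 m: −αΔT+βΔS = −(1.6 × 10⁻⁴)(-0.8)+(8.1 × 10⁻⁴)(-2.29) = -1.7 × 10⁻³ → UNSTABLE
  120–170 m: −αΔT+βΔS = −(1.6 × 10⁻⁴)(+5.4)+(8.1 × 10⁻⁴)(+2.31) = 1.0 × 10⁻³ → stable
The 67–120 m interval has Δρ < 0: lighter water underlies denser water.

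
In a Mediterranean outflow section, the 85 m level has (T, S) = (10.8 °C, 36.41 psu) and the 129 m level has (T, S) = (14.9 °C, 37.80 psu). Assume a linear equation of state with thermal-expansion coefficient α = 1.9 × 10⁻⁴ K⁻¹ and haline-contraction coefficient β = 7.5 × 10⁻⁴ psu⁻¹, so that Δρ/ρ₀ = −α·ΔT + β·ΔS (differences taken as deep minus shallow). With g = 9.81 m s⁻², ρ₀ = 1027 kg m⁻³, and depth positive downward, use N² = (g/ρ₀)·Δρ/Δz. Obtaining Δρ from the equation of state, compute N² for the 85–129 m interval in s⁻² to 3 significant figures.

5.87 × 10⁻⁵ s⁻²

ΔT = +4.1 K, ΔS = +1.39 psu (deep − shallow).
Δρ/ρ₀ = −αΔT + βΔS = -7.79 × 10⁻⁴ + 1.0425 × 10⁻³ = 2.635 × 10⁻⁴, so Δρ ≈ 0.2706 kg m⁻³.
N² = (g/ρ₀)·Δρ/Δz = g·(Δρ/ρ₀)/Δz = 9.81 × 2.635 × 10⁻⁴ / 44 = 5.8749 × 10⁻⁵ s⁻² ≈ 5.87 × 10⁻⁵ s⁻².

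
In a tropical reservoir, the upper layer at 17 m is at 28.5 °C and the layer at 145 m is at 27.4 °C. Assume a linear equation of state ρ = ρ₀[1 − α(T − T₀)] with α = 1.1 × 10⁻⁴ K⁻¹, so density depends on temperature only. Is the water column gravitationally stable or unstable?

stable

ΔT = 27.4 − 28.5 = -1.1 K, so Δρ/ρ₀ = −αΔT = 1.21 × 10⁻⁴.
Δρ/ρ₀ > 0, so Δρ > 0: deeper water is denser → statically stable.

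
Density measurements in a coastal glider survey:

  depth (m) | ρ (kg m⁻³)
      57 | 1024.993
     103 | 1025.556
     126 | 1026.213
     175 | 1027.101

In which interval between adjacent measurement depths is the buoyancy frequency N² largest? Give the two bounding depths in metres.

103–126 m

Compute the density gradient over each adjacent pair:
  57–103 m: Δρ/Δz = 0.563/46 = 0.012 kg m⁻⁴
  103–126 m: Δρ/Δz = 0.657/23 = 0.029 kg m⁻⁴
  126–175 m: Δρ/Δz = 0.888/49 = 0.018 kg m⁻⁴
The largest gradient is in the 103–126 m interval — the pycnocline.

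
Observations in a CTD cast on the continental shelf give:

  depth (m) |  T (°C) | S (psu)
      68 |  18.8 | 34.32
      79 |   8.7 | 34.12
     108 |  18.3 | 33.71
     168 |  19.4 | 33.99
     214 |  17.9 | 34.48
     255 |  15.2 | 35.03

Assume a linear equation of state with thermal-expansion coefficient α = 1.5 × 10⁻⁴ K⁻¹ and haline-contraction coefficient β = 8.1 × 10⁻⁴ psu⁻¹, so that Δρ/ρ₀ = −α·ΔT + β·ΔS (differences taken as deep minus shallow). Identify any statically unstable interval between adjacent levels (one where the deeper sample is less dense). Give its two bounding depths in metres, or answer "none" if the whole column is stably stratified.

Evaluate Δρ/ρ₀ = −αΔT + βΔS across each adjacent pair:
  68–79 m: −αΔT+βΔS = −(1.5 × 10⁻⁴)(-10.1)+(8.1 × 10⁻⁴)(-0.20) = 1.4 × 10⁻³ → stable
  79–108 m: −αΔT+βΔS = −(1.5 × 10⁻⁴)(+9.6)+(8.1 × 10⁻⁴)(-0.41) = -1.8 × 10⁻³ → UNSTABLE
  108–168 m: −αΔT+βΔS = −(1.5 × 10⁻⁴)(+1.1)+(8.1 × 10⁻⁴)(+0.28) = 6.2 × 10⁻⁵ → stable
  168–214 m: −αΔT+βΔS = −(1.5 × 10⁻⁴)(-1.5)+(8.1 × 10⁻⁴)(+0.49) = 6.2 × 10⁻⁴ → stable
  214–255 m: −αΔT+βΔS = −(1.5 × 10⁻⁴)(-2.7)+(8.1 × 10⁻⁴)(+0.55) = 8.5 × 10⁻⁴ → stable
The 79–108 m interval has Δρ < 0: lighter water underlies denser water.

79–108 m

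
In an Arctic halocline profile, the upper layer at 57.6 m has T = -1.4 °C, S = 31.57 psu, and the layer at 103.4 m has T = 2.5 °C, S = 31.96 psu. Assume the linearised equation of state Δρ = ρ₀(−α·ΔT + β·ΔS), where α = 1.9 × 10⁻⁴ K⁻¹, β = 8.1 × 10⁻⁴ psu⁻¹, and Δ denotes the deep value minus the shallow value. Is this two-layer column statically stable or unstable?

unstable

ΔT = 2.5 − -1.4 = +3.9 K and ΔS = 31.96 − 31.57 = +0.39 psu (deep − shallow).
−αΔT = -7.41 × 10⁻⁴; βΔS = 3.159 × 10⁻⁴; sum Δρ/ρ₀ = -4.251 × 10⁻⁴.
Δρ/ρ₀ < 0, so Δρ < 0: deeper water is lighter → statically unstable; the column would overturn.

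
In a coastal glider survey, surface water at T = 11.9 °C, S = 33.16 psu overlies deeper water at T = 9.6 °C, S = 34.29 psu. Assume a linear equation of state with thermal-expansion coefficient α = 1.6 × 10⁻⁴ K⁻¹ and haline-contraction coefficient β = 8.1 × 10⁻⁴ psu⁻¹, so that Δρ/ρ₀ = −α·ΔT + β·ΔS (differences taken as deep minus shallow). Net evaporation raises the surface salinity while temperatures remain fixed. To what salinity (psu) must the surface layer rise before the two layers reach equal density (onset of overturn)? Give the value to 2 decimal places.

34.74 psu

Neutral buoyancy requires −α(T_deep − T_surf) + β(S_deep − S_surf′) = 0.
S_surf′ = S_deep − (α/β)·ΔT = 34.29 − (1.6 × 10⁻⁴/8.1 × 10⁻⁴)·(-2.3) = 34.7443 psu.
Increase required: 34.7443 − 33.16 = 1.5843 psu.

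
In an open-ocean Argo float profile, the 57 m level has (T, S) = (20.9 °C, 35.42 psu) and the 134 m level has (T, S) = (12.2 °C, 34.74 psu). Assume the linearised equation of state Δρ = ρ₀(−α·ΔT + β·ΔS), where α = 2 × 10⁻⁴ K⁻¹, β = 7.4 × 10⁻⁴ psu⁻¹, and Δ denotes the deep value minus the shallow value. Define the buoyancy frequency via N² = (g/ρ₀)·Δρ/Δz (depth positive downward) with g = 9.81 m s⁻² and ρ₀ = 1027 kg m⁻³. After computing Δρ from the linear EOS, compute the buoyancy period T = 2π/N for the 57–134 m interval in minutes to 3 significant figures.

8.34 min

ΔT = -8.7 K, ΔS = -0.68 psu (deep − shallow).
Δρ/ρ₀ = −αΔT + βΔS = 1.74 × 10⁻³ − 5.032 × 10⁻⁴ = 1.2368 × 10⁻³, so Δρ ≈ 1.270 kg m⁻³.
N² = (g/ρ₀)·Δρ/Δz = g·(Δρ/ρ₀)/Δz = 9.81 × 1.2368 × 10⁻³ / 77 = 1.5757 × 10⁻⁴ s⁻².
N = √(1.5757 × 10⁻⁴) = 0.012553 rad s⁻¹ → T = 2π/N = 500.53 s = 8.3422 min ≈ 8.34 min.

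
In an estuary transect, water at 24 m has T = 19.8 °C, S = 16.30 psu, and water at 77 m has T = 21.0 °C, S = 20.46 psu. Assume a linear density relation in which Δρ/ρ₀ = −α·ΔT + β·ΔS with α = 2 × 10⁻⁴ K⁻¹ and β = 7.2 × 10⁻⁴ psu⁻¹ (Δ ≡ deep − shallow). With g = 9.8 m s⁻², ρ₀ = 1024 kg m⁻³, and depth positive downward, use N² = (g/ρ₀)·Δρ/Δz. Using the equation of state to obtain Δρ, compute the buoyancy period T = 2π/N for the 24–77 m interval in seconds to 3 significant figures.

ΔT = +1.2 K, ΔS = +4.16 psu (deep − shallow).
Δρ/ρ₀ = −αΔT + βΔS = -2.40 × 10⁻⁴ + 2.9952 × 10⁻³ = 2.7552 × 10⁻³, so Δρ ≈ 2.821 kg m⁻³.
N² = (g/ρ₀)·Δρ/Δz = g·(Δρ/ρ₀)/Δz = 9.8 × 2.7552 × 10⁻³ / 53 = 5.0945 × 10⁻⁴ s⁻².
N = √(5.0945 × 10⁻⁴) = 0.022571 rad s⁻¹ → T = 2π/N = 278.37 s ≈ 278 s.

278 s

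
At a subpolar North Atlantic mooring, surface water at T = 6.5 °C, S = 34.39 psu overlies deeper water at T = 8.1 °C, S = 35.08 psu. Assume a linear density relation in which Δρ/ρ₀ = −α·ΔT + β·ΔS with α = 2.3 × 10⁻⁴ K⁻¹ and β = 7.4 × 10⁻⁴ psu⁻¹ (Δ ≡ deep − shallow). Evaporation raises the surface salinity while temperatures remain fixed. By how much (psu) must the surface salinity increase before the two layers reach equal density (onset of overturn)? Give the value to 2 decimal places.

0.19 psu

Neutral buoyancy requires −α(T_deep − T_surf) + β(S_deep − S_surf′) = 0.
S_surf′ = S_deep − (α/β)·ΔT = 35.08 − (2.3 × 10⁻⁴/7.4 × 10⁻⁴)·(+1.6) = 34.5827 psu.
Increase required: 34.5827 − 34.39 = 0.1927 psu.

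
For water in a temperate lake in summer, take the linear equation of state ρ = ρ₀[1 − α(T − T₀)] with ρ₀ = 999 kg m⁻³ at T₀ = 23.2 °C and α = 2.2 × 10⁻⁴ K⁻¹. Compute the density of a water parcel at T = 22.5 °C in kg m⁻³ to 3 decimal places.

T − T₀ = -0.7 K.
Bracket = 1 − α·(-0.7) = 1 + (1.54 × 10⁻⁴) = 1.0001540.
ρ = 999 × 1.0001540 = 999.154 kg m⁻³.

999.154 kg m⁻³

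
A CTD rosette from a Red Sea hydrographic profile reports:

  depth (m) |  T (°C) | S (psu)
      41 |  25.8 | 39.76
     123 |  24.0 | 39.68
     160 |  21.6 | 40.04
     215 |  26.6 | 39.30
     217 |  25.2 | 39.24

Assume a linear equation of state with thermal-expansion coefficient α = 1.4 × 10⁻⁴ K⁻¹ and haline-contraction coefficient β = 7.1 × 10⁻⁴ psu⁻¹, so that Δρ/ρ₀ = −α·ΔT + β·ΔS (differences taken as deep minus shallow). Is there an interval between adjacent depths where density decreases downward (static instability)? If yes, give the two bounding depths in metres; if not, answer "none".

Evaluate Δρ/ρ₀ = −αΔT + βΔS across each adjacent pair:
  41–123 m: −αΔT+βΔS = −(1.4 × 10⁻⁴)(-1.8)+(7.1 × 10⁻⁴)(-0.08) = 2.0 × 10⁻⁴ → stable
  123–160 m: −αΔT+βΔS = −(1.4 × 10⁻⁴)(-2.4)+(7.1 × 10⁻⁴)(+0.36) = 5.9 × 10⁻⁴ → stable
  160–215 m: −αΔT+βΔS = −(1.4 × 10⁻⁴)(+5.0)+(7.1 × 10⁻⁴)(-0.74) = -1.2 × 10⁻³ → UNSTABLE
  215–217 m: −αΔT+βΔS = −(1.4 × 10⁻⁴)(-1.4)+(7.1 × 10⁻⁴)(-0.06) = 1.5 × 10⁻⁴ → stable
The 160–215 m interval has Δρ < 0: lighter water underlies denser water.

160–215 m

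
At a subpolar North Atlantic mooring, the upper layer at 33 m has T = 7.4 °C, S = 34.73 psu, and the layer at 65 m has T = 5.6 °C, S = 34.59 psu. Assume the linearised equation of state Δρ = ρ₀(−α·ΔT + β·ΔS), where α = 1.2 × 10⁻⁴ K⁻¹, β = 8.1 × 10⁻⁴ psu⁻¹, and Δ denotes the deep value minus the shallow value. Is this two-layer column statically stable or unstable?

ΔT = 5.6 − 7.4 = -1.8 K and ΔS = 34.59 − 34.73 = -0.14 psu (deep − shallow).
−αΔT = 2.16 × 10⁻⁴; βΔS = -1.134 × 10⁻⁴; sum Δρ/ρ₀ = 1.026 × 10⁻⁴.
Δρ/ρ₀ > 0, so Δρ > 0: deeper water is denser → statically stable.

stable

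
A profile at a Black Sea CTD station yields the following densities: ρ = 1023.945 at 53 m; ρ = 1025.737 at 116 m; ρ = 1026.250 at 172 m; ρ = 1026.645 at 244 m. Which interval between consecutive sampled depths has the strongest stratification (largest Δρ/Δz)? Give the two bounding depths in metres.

Compute the density gradient over each adjacent pair:
  53–116 m: Δρ/Δz = 1.792/63 = 0.028 kg m⁻⁴
  116–172 m: Δρ/Δz = 0.513/56 = 9.2 × 10⁻³ kg m⁻⁴
  172–244 m: Δρ/Δz = 0.395/72 = 5.5 × 10⁻³ kg m⁻⁴
The largest gradient is in the 53–116 m interval — the pycnocline.

53–116 m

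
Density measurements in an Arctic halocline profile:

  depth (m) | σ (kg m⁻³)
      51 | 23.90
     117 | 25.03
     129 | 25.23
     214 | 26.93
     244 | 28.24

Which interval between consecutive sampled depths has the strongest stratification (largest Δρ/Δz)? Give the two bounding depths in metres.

Compute the density gradient over each adjacent pair:
  51–117 m: Δρ/Δz = 1.13/66 = 0.017 kg m⁻⁴
  117–129 m: Δρ/Δz = 0.20/12 = 0.017 kg m⁻⁴
  129–214 m: Δρ/Δz = 1.70/85 = 0.020 kg m⁻⁴
  214–244 m: Δρ/Δz = 1.31/30 = 0.044 kg m⁻⁴
The largest gradient is in the 214–244 m interval — the pycnocline.

214–244 m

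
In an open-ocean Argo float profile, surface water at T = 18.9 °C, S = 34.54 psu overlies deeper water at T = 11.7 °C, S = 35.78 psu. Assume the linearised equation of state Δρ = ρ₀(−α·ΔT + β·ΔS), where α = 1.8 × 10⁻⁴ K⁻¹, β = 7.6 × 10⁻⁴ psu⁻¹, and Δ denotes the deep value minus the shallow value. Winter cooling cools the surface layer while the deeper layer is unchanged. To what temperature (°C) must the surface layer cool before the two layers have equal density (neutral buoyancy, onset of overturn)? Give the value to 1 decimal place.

Neutral buoyancy requires Δρ = 0, i.e. −α(T_deep − T_surf′) + β(S_deep − S_surf) = 0.
T_surf′ = T_deep − (β/α)·ΔS = 11.7 − (7.6 × 10⁻⁴/1.8 × 10⁻⁴)·(+1.24) = 6.464 °C.
Cooling required: 18.9 − (6.464) = 12.436 °C.

6.5 °C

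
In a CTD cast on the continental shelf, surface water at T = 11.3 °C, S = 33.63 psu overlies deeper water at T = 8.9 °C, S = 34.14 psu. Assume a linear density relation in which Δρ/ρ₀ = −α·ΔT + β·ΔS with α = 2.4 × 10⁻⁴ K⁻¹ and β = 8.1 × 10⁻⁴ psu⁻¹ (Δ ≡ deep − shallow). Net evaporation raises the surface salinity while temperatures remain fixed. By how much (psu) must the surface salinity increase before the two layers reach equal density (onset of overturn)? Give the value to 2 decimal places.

1.22 psu

Neutral buoyancy requires −α(T_deep − T_surf) + β(S_deep − S_surf′) = 0.
S_surf′ = S_deep − (α/β)·ΔT = 34.14 − (2.4 × 10⁻⁴/8.1 × 10⁻⁴)·(-2.4) = 34.8511 psu.
Increase required: 34.8511 − 33.63 = 1.2211 psu.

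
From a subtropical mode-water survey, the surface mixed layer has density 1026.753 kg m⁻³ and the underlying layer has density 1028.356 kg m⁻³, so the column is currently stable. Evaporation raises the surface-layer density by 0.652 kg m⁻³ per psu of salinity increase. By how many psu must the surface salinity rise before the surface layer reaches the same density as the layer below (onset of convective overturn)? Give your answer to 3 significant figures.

2.46 psu

Density deficit of the surface layer: 1028.356 − 1026.753 = 1.603 kg m⁻³.
Required change = 1.603 / 0.652 = 2.46 psu.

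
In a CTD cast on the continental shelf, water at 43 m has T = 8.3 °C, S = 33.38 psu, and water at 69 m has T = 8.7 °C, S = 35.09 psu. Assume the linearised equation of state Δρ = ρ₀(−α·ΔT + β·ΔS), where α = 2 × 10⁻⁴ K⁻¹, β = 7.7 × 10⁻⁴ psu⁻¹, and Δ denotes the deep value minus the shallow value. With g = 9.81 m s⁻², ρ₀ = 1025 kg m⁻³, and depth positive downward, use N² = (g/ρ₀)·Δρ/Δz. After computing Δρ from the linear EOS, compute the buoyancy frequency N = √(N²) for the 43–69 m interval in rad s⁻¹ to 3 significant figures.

ΔT = +0.4 K, ΔS = +1.71 psu (deep − shallow).
Δρ/ρ₀ = −αΔT + βΔS = -8.00 × 10⁻⁵ + 1.3167 × 10⁻³ = 1.2367 × 10⁻³, so Δρ ≈ 1.268 kg m⁻³.
N² = (g/ρ₀)·Δρ/Δz = g·(Δρ/ρ₀)/Δz = 9.81 × 1.2367 × 10⁻³ / 26 = 4.6662 × 10⁻⁴ s⁻².
N = √(4.6662 × 10⁻⁴) = 0.021601 rad s⁻¹ ≈ 0.0216 rad s⁻¹.

0.0216 rad s⁻¹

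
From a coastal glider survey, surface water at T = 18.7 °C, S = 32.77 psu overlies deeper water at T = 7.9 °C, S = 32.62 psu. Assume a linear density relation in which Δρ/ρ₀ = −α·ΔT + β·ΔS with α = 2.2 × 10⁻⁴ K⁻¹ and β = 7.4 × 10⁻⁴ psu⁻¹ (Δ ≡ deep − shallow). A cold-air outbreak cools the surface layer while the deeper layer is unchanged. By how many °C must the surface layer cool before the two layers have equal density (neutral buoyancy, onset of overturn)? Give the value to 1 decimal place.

10.3 °C

Neutral buoyancy requires Δρ = 0, i.e. −α(T_deep − T_surf′) + β(S_deep − S_surf) = 0.
T_surf′ = T_deep − (β/α)·ΔS = 7.9 − (7.4 × 10⁻⁴/2.2 × 10⁻⁴)·(-0.15) = 8.405 °C.
Cooling required: 18.7 − (8.405) = 10.295 °C.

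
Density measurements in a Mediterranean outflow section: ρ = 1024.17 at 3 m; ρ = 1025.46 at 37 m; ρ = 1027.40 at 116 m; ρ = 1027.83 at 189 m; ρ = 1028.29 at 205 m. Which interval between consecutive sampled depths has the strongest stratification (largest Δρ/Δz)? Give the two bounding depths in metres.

Compute the density gradient over each adjacent pair:
  3–37 m: Δρ/Δz = 1.29/34 = 0.038 kg m⁻⁴
  37–116 m: Δρ/Δz = 1.94/79 = 0.025 kg m⁻⁴
  116–189 m: Δρ/Δz = 0.43/73 = 5.9 × 10⁻³ kg m⁻⁴
  189–205 m: Δρ/Δz = 0.46/16 = 0.029 kg m⁻⁴
The largest gradient is in the 3–37 m interval — the pycnocline.

3–37 m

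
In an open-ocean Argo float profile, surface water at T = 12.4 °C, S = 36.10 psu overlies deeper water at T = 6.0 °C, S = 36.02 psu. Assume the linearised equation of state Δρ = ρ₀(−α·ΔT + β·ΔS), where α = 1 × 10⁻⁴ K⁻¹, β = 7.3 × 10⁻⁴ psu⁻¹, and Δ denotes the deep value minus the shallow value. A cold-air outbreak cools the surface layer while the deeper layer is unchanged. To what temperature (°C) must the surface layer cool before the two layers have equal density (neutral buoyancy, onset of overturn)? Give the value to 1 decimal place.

6.6 °C

Neutral buoyancy requires Δρ = 0, i.e. −α(T_deep − T_surf′) + β(S_deep − S_surf) = 0.
T_surf′ = T_deep − (β/α)·ΔS = 6.0 − (7.3 × 10⁻⁴/1 × 10⁻⁴)·(-0.08) = 6.584 °C.
Cooling required: 12.4 − (6.584) = 5.816 °C.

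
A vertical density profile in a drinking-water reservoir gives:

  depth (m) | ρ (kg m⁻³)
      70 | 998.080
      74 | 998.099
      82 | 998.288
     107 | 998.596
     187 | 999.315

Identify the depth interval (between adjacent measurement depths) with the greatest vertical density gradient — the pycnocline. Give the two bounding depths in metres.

74–82 m

Compute the density gradient over each adjacent pair:
  70–74 m: Δρ/Δz = 0.019/4 = 4.7 × 10⁻³ kg m⁻⁴
  74–82 m: Δρ/Δz = 0.189/8 = 0.024 kg m⁻⁴
  82–107 m: Δρ/Δz = 0.308/25 = 0.012 kg m⁻⁴
  107–187 m: Δρ/Δz = 0.719/80 = 9.0 × 10⁻³ kg m⁻⁴
The largest gradient is in the 74–82 m interval — the pycnocline.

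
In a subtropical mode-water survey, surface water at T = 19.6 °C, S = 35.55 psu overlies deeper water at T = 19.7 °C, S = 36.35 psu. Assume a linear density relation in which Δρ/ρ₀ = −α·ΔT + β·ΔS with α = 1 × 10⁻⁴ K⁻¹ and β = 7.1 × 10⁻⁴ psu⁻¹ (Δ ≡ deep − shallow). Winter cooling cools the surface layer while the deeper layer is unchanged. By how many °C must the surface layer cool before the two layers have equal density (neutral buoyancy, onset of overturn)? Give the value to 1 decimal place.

Neutral buoyancy requires Δρ = 0, i.e. −α(T_deep − T_surf′) + β(S_deep − S_surf) = 0.
T_surf′ = T_deep − (β/α)·ΔS = 19.7 − (7.1 × 10⁻⁴/1 × 10⁻⁴)·(+0.80) = 14.020 °C.
Cooling required: 19.6 − (14.020) = 5.580 °C.

5.6 °C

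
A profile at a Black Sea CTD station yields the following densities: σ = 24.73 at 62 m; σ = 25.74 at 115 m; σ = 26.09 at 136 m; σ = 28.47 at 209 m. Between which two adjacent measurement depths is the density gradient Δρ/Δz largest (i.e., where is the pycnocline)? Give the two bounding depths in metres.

136–209 m

Compute the density gradient over each adjacent pair:
  62–115 m: Δρ/Δz = 1.01/53 = 0.019 kg m⁻⁴
  115–136 m: Δρ/Δz = 0.35/21 = 0.017 kg m⁻⁴
  136–209 m: Δρ/Δz = 2.38/73 = 0.033 kg m⁻⁴
The largest gradient is in the 136–209 m interval — the pycnocline.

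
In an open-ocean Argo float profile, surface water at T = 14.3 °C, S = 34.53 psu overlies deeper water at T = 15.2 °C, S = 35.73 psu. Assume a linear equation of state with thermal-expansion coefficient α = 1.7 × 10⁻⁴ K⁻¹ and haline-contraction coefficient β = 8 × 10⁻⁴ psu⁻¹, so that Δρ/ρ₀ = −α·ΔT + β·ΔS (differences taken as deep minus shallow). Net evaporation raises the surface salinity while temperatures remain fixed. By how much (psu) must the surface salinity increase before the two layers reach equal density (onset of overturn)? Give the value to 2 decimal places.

Neutral buoyancy requires −α(T_deep − T_surf) + β(S_deep − S_surf′) = 0.
S_surf′ = S_deep − (α/β)·ΔT = 35.73 − (1.7 × 10⁻⁴/8 × 10⁻⁴)·(+0.9) = 35.5388 psu.
Increase required: 35.5388 − 34.53 = 1.0088 psu.

1.01 psu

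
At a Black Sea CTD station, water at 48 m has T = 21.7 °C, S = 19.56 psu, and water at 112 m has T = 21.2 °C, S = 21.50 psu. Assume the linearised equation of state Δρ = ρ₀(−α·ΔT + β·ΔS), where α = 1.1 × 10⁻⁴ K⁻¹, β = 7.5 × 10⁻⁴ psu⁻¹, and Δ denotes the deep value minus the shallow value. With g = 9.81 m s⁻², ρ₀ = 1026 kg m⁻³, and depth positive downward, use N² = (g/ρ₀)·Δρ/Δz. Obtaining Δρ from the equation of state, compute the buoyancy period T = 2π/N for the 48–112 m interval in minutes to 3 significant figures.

ΔT = -0.5 K, ΔS = +1.94 psu (deep − shallow).
Δρ/ρ₀ = −αΔT + βΔS = 5.50 × 10⁻⁵ + 1.455 × 10⁻³ = 1.51 × 10⁻³, so Δρ ≈ 1.549 kg m⁻³.
N² = (g/ρ₀)·Δρ/Δz = g·(Δρ/ρ₀)/Δz = 9.81 × 1.51 × 10⁻³ / 64 = 2.3145 × 10⁻⁴ s⁻².
N = √(2.3145 × 10⁻⁴) = 0.015213 rad s⁻¹ → T = 2π/N = 413.01 s = 6.8835 min ≈ 6.88 min.

6.88 min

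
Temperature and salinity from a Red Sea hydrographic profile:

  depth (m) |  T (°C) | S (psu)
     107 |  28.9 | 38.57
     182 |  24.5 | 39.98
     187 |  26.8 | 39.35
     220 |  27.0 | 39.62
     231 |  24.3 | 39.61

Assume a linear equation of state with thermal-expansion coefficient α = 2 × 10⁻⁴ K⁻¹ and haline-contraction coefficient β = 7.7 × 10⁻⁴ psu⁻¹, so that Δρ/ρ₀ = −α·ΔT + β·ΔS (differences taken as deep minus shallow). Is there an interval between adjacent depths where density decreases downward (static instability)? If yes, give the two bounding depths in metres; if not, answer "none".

Evaluate Δρ/ρ₀ = −αΔT + βΔS across each adjacent pair:
  107–182 m: −αΔT+βΔS = −(2 × 10⁻⁴)(-4.4)+(7.7 × 10⁻⁴)(+1.41) = 2.0 × 10⁻³ → stable
  182–187 m: −αΔT+βΔS = −(2 × 10⁻⁴)(+2.3)+(7.7 × 10⁻⁴)(-0.63) = -9.5 × 10⁻⁴ → UNSTABLE
  187–220 m: −αΔT+βΔS = −(2 × 10⁻⁴)(+0.2)+(7.7 × 10⁻⁴)(+0.27) = 1.7 × 10⁻⁴ → stable
  220–231 m: −αΔT+βΔS = −(2 × 10⁻⁴)(-2.7)+(7.7 × 10⁻⁴)(-0.01) = 5.3 × 10⁻⁴ → stable
The 182–187 m interval has Δρ < 0: lighter water underlies denser water.

182–187 m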